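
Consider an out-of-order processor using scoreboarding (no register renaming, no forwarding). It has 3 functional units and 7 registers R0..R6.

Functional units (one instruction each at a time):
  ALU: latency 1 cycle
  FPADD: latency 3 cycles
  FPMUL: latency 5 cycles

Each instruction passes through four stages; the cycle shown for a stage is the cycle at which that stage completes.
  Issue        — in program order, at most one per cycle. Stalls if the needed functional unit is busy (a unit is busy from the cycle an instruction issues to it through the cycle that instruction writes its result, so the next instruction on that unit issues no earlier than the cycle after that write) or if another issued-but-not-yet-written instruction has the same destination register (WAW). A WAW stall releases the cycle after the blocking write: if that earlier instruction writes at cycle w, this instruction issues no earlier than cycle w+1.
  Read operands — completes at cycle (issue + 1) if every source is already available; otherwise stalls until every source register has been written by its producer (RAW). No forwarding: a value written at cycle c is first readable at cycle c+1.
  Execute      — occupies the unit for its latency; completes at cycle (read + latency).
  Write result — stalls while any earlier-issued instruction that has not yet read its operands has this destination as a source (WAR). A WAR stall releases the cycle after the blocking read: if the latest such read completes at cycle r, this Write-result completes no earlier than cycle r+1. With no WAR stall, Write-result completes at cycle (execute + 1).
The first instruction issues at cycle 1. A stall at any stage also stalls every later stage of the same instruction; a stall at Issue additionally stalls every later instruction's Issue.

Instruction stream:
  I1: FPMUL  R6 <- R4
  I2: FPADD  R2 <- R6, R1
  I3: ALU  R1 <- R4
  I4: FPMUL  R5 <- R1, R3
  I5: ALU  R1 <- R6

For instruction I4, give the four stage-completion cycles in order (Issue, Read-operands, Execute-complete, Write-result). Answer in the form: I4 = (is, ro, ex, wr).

cycle 1: I1 dispatched to FPMUL
cycle 2: I1 operands ready | I2 dispatched to FPADD
cycle 3: I3 dispatched to ALU
cycle 4: I3 operands ready
cycle 5: I3 complete
cycle 7: I1 complete
cycle 8: R6←I1
cycle 9: I2 operands ready | I4 dispatched to FPMUL
cycle 10: R1←I3
cycle 11: I4 operands ready | I5 dispatched to ALU
cycle 12: I2 complete | I5 operands ready
cycle 13: R2←I2 | I5 complete
cycle 14: R1←I5
cycle 16: I4 complete
cycle 17: R5←I4

I4 = (9, 11, 16, 17)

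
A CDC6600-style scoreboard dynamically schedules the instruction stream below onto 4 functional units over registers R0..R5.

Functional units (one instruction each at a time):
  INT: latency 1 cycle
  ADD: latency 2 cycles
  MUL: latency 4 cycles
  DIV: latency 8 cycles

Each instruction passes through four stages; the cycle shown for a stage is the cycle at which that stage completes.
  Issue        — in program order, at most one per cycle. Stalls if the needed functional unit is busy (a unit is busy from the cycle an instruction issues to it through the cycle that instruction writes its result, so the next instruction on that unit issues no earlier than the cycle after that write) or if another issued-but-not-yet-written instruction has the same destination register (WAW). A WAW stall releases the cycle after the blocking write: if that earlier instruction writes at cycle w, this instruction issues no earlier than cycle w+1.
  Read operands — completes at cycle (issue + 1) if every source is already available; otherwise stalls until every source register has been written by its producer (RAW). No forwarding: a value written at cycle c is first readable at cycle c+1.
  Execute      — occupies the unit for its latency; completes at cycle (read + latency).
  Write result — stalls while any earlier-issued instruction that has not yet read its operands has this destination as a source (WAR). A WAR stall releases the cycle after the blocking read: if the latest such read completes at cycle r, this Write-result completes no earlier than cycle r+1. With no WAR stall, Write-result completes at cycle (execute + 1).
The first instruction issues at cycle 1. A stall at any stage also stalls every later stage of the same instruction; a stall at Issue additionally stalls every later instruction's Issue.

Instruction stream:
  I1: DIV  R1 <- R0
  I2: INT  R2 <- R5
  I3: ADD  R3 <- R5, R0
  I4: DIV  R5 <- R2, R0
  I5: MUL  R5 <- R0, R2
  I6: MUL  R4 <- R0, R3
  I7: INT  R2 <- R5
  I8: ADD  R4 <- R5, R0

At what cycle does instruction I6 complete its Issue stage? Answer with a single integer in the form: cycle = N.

1) issue 1, read 2, done 10, write 11
2) issue 2, read 3, done 4, write 5
3) issue 3, read 4, done 6, write 7
4) issue 12, read 13, done 21, write 22  <struct: DIV busy until I1 writes@11>
5) issue 23, read 24, done 28, write 29  <WAW R5: wait I4 write@22>
6) issue 30, read 31, done 35, write 36  <struct: MUL busy until I5 writes@29>
7) issue 31, read 32, done 33, write 34
8) issue 37, read 38, done 40, write 41  <WAW R4: wait I6 write@36>

cycle = 30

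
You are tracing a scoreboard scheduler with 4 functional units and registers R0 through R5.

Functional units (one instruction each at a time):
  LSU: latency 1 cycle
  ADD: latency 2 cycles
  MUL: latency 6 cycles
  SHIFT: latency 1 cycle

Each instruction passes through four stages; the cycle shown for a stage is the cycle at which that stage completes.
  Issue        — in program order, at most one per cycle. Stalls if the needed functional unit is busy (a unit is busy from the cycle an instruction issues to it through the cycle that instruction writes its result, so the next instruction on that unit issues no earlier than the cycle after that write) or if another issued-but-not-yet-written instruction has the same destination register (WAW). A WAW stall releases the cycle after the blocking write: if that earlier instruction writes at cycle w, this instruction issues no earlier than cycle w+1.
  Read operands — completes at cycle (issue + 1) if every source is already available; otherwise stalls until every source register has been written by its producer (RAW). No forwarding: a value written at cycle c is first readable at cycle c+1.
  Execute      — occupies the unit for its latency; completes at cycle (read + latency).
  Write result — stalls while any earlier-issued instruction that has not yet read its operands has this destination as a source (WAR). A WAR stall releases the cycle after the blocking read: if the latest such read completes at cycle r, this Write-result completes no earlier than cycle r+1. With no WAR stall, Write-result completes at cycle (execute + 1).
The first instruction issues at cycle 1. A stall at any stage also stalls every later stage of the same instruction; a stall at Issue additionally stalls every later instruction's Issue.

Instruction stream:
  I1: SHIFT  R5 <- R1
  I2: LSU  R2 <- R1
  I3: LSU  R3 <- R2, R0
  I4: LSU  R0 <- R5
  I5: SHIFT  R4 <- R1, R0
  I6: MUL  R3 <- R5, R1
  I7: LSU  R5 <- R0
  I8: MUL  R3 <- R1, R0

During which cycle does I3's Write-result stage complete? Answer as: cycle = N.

cycle = 9

I1 -> (1, 2, 3, 4)
I2 -> (2, 3, 4, 5)
I3 -> (6, 7, 8, 9)  // struct: LSU busy until I2 writes@5
I4 -> (10, 11, 12, 13)  // struct: LSU busy until I3 writes@9
I5 -> (11, 14, 15, 16)  // RAW R0: wait I4 write@13
I6 -> (12, 13, 19, 20)
I7 -> (14, 15, 16, 17)  // struct: LSU busy until I4 writes@13
I8 -> (21, 22, 28, 29)  // struct: MUL busy until I6 writes@20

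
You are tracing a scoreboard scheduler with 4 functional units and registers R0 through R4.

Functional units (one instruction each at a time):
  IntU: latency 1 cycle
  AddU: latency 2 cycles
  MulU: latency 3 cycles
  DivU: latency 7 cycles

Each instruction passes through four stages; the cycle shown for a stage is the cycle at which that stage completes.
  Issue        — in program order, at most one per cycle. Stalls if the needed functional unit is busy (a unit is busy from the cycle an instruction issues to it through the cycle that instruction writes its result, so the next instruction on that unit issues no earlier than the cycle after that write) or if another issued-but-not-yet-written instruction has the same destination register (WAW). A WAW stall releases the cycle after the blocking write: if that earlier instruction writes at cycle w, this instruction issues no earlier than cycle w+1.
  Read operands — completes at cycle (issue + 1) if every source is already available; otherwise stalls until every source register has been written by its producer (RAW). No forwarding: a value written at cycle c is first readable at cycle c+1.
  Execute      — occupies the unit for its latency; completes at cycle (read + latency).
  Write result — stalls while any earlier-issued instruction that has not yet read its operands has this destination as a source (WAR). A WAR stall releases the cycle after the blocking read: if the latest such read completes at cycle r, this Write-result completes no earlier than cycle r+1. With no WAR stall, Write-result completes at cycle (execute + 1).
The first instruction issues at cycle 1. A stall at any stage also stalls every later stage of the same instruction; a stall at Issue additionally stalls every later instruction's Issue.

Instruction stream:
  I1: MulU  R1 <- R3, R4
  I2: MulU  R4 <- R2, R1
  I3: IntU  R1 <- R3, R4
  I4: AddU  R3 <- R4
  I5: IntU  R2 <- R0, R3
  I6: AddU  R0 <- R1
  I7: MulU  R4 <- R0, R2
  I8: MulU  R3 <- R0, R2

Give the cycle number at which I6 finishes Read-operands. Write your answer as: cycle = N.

cycle = 18

I1  is:1  ro:2  ex:5  wr:6
I2  is:7  ro:8  ex:11  wr:12  — struct: MulU busy until I1 writes@6
I3  is:8  ro:13  ex:14  wr:15  — RAW R4: wait I2 write@12
I4  is:9  ro:13  ex:15  wr:16  — RAW R4: wait I2 write@12
I5  is:16  ro:17  ex:18  wr:19  — struct: IntU busy until I3 writes@15
I6  is:17  ro:18  ex:20  wr:21
I7  is:18  ro:22  ex:25  wr:26  — RAW R0: wait I6 write@21
I8  is:27  ro:28  ex:31  wr:32  — struct: MulU busy until I7 writes@26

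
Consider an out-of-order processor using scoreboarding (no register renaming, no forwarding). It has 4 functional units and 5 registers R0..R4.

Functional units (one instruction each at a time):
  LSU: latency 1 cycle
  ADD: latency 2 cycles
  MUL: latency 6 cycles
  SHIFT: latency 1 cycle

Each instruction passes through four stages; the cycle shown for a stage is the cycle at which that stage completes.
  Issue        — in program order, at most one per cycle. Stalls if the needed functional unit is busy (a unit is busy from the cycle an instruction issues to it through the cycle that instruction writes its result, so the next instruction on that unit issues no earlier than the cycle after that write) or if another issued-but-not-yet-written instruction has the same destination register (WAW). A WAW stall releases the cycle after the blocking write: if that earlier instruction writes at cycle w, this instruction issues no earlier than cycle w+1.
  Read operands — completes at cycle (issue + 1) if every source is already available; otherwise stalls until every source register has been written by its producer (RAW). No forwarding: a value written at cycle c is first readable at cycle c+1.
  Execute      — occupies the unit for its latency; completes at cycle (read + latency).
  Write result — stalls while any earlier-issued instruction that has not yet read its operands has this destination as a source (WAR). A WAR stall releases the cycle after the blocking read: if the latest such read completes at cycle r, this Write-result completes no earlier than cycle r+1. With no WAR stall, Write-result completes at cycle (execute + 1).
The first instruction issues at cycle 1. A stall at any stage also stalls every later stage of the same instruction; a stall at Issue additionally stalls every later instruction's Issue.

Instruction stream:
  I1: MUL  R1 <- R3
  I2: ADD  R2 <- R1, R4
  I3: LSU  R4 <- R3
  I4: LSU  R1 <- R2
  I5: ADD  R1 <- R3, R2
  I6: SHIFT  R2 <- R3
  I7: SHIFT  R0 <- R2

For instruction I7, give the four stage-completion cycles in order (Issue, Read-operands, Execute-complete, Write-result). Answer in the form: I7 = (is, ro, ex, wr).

I7 = (22, 23, 24, 25)

c1: I1 dispatched to MUL
c2: I1 operands ready · I2 dispatched to ADD
c3: I3 dispatched to LSU
c4: I3 operands ready
c5: I3 complete
c8: I1 complete
c9: R1←I1
c10: I2 operands ready
c11: R4←I3
c12: I2 complete · I4 dispatched to LSU
c13: R2←I2
c14: I4 operands ready
c15: I4 complete
c16: R1←I4
c17: I5 dispatched to ADD
c18: I5 operands ready · I6 dispatched to SHIFT
c19: I6 operands ready
c20: I5 complete · I6 complete
c21: R1←I5 · R2←I6
c22: I7 dispatched to SHIFT
c23: I7 operands ready
c24: I7 complete
c25: R0←I7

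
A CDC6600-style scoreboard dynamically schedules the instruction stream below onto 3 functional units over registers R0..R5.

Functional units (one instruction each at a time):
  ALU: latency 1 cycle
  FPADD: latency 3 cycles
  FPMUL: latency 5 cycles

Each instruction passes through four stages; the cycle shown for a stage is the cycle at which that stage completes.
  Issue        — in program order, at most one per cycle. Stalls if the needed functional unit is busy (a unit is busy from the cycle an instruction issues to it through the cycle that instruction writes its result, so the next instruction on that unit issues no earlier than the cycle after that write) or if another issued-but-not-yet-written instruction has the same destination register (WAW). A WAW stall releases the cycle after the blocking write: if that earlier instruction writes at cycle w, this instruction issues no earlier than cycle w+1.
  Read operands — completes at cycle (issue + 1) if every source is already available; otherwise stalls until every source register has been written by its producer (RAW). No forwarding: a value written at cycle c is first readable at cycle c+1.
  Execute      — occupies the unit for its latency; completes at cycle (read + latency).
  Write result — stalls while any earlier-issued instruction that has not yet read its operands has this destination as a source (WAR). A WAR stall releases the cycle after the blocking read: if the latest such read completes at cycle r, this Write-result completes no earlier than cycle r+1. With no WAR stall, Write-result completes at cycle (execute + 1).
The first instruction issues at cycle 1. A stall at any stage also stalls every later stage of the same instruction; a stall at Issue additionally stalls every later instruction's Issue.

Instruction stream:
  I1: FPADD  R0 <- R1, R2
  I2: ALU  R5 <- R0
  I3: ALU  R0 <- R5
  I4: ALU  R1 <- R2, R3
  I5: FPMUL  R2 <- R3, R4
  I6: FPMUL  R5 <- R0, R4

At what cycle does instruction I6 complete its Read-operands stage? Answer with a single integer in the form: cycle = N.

c1: I1→FPADD
c2: I1 RO | I2→ALU
c5: I1 EX
c6: I1 WR R0
c7: I2 RO
c8: I2 EX
c9: I2 WR R5
c10: I3→ALU
c11: I3 RO
c12: I3 EX
c13: I3 WR R0
c14: I4→ALU
c15: I4 RO | I5→FPMUL
c16: I4 EX | I5 RO
c17: I4 WR R1
c21: I5 EX
c22: I5 WR R2
c23: I6→FPMUL
c24: I6 RO
c29: I6 EX
c30: I6 WR R5

cycle = 24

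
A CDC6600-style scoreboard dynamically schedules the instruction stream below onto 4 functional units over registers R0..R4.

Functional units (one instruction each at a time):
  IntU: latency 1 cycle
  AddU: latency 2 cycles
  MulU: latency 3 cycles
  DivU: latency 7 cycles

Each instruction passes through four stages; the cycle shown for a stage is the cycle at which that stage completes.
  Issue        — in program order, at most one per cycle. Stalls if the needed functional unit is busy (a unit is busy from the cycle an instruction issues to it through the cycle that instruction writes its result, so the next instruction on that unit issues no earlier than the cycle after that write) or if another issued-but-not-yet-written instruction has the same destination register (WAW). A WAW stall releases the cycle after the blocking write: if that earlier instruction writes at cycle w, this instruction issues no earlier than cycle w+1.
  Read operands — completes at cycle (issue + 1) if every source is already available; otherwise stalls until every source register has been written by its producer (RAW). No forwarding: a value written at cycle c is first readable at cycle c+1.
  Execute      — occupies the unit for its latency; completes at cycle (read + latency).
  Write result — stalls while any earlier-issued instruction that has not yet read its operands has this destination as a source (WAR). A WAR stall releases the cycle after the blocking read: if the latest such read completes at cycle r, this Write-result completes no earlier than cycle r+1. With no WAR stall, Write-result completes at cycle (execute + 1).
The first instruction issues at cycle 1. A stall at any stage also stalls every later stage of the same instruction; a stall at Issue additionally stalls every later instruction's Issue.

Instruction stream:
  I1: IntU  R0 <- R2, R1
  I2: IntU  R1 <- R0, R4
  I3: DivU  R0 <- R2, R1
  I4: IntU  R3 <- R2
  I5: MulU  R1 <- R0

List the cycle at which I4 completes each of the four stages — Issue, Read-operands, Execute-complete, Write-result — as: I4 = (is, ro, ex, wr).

I4 = (9, 10, 11, 12)

I1: IS=1 RO=2 EX=3 WR=4
I2: IS=5 RO=6 EX=7 WR=8  [struct: IntU busy until I1 writes@4]
I3: IS=6 RO=9 EX=16 WR=17  [RAW R1: wait I2 write@8]
I4: IS=9 RO=10 EX=11 WR=12  [struct: IntU busy until I2 writes@8]
I5: IS=10 RO=18 EX=21 WR=22  [RAW R0: wait I3 write@17]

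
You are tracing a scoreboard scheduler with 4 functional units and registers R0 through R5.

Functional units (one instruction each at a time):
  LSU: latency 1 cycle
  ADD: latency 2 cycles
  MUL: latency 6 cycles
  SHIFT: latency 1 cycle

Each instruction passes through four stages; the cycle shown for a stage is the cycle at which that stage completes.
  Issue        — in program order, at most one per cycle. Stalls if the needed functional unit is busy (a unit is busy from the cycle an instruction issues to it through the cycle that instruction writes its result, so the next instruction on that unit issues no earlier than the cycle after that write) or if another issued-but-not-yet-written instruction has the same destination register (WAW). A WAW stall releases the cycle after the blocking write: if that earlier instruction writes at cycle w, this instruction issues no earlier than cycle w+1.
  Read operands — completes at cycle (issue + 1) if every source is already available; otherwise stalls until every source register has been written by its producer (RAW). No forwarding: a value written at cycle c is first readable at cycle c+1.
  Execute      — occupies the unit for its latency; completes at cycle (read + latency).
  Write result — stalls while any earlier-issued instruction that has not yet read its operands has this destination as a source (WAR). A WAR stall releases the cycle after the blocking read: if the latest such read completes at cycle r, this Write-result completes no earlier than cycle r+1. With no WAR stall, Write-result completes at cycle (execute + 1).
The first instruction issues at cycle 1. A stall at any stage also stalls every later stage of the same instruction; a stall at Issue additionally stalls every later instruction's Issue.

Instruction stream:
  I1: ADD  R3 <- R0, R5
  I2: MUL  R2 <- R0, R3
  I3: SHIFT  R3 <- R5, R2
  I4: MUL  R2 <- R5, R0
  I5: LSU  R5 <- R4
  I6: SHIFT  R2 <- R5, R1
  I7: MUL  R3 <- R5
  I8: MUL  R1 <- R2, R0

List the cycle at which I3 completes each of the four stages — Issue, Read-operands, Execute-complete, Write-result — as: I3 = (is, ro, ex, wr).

[1] issue I1 (ADD)
[2] I1 read-ops | issue I2 (MUL)
[4] I1 finished on ADD
[5] I1→R3
[6] I2 read-ops | issue I3 (SHIFT)
[12] I2 finished on MUL
[13] I2→R2
[14] I3 read-ops | issue I4 (MUL)
[15] I3 finished on SHIFT | I4 read-ops | issue I5 (LSU)
[16] I3→R3 | I5 read-ops
[17] I5 finished on LSU
[18] I5→R5
[21] I4 finished on MUL
[22] I4→R2
[23] issue I6 (SHIFT)
[24] I6 read-ops | issue I7 (MUL)
[25] I6 finished on SHIFT | I7 read-ops
[26] I6→R2
[31] I7 finished on MUL
[32] I7→R3
[33] issue I8 (MUL)
[34] I8 read-ops
[40] I8 finished on MUL
[41] I8→R1

I3 = (6, 14, 15, 16)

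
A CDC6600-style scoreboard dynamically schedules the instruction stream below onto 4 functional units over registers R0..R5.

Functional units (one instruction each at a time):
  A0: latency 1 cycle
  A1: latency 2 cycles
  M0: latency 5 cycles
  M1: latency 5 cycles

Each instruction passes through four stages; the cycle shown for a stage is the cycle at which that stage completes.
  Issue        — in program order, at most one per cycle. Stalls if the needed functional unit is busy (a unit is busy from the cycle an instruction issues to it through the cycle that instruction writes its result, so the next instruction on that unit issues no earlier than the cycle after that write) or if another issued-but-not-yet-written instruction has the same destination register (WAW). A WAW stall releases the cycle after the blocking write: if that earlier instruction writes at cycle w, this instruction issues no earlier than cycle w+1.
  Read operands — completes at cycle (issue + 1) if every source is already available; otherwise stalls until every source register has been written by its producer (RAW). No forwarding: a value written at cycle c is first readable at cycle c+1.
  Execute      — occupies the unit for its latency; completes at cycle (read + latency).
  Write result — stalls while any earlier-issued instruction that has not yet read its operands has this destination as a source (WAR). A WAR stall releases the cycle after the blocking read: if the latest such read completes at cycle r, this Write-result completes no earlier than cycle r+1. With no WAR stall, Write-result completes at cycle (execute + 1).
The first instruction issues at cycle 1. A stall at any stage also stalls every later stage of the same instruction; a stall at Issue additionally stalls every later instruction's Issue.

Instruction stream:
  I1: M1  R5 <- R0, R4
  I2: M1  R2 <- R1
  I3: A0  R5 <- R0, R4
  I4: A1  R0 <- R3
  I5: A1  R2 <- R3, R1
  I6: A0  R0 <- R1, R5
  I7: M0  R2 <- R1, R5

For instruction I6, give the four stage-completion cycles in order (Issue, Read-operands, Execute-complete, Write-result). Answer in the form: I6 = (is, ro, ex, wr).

I6 = (18, 19, 20, 21)

I1: IS=1 RO=2 EX=7 WR=8
I2: IS=9 RO=10 EX=15 WR=16  [struct: M1 busy until I1 writes@8]
I3: IS=10 RO=11 EX=12 WR=13
I4: IS=11 RO=12 EX=14 WR=15
I5: IS=17 RO=18 EX=20 WR=21  [WAW R2: wait I2 write@16]
I6: IS=18 RO=19 EX=20 WR=21
I7: IS=22 RO=23 EX=28 WR=29  [WAW R2: wait I5 write@21]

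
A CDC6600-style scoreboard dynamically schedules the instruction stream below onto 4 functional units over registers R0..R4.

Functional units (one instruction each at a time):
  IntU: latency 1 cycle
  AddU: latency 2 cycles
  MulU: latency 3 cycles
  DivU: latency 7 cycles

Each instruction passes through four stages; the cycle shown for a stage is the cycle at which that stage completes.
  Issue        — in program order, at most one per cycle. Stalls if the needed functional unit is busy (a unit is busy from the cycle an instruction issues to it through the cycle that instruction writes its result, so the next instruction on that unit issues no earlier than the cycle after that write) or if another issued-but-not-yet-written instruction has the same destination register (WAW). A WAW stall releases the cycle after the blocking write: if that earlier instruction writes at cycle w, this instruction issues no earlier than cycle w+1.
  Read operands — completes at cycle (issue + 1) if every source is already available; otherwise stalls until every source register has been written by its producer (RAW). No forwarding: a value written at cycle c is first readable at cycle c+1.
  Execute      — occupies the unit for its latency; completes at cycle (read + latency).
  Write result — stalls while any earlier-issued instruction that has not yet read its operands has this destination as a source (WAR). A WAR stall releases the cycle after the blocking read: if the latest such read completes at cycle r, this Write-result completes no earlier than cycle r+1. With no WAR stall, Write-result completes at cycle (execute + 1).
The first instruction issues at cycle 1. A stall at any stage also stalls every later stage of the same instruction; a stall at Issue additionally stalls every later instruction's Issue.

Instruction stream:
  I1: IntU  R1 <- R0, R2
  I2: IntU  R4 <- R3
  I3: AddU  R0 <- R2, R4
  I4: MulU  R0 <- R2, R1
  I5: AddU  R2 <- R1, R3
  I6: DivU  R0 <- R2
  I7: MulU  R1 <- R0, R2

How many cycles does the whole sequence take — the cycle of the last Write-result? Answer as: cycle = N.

cycle = 33

cycle 1: issue I1 (IntU)
cycle 2: I1 read-ops
cycle 3: I1 finished on IntU
cycle 4: I1→R1
cycle 5: issue I2 (IntU)
cycle 6: I2 read-ops; issue I3 (AddU)
cycle 7: I2 finished on IntU
cycle 8: I2→R4
cycle 9: I3 read-ops
cycle 11: I3 finished on AddU
cycle 12: I3→R0
cycle 13: issue I4 (MulU)
cycle 14: I4 read-ops; issue I5 (AddU)
cycle 15: I5 read-ops
cycle 17: I4 finished on MulU; I5 finished on AddU
cycle 18: I4→R0; I5→R2
cycle 19: issue I6 (DivU)
cycle 20: I6 read-ops; issue I7 (MulU)
cycle 27: I6 finished on DivU
cycle 28: I6→R0
cycle 29: I7 read-ops
cycle 32: I7 finished on MulU
cycle 33: I7→R1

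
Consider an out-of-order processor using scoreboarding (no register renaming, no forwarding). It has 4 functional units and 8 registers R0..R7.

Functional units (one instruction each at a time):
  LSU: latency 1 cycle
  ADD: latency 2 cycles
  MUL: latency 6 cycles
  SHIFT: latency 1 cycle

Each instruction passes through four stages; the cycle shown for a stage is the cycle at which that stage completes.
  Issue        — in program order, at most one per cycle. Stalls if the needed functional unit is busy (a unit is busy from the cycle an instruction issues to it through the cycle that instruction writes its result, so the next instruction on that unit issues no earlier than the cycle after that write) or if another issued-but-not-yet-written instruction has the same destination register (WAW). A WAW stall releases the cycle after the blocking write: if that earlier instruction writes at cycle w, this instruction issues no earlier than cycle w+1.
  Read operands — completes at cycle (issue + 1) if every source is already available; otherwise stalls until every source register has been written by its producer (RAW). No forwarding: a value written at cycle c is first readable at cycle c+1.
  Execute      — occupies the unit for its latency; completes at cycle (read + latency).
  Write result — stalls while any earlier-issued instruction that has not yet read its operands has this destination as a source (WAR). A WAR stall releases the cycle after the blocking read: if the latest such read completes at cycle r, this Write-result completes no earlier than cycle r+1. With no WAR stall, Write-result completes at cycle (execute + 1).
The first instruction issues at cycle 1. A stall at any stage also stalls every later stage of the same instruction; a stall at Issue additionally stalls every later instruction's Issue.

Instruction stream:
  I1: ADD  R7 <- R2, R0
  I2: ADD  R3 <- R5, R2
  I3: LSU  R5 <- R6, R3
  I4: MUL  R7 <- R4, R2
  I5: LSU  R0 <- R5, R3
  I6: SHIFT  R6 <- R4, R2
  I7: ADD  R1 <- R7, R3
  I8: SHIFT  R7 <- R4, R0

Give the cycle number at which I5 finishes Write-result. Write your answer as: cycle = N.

cycle = 17

c1: issue I1 (ADD)
c2: I1 read-ops
c4: I1 finished on ADD
c5: I1→R7
c6: issue I2 (ADD)
c7: I2 read-ops · issue I3 (LSU)
c8: issue I4 (MUL)
c9: I2 finished on ADD · I4 read-ops
c10: I2→R3
c11: I3 read-ops
c12: I3 finished on LSU
c13: I3→R5
c14: issue I5 (LSU)
c15: I4 finished on MUL · I5 read-ops · issue I6 (SHIFT)
c16: I4→R7 · I5 finished on LSU · I6 read-ops · issue I7 (ADD)
c17: I5→R0 · I6 finished on SHIFT · I7 read-ops
c18: I6→R6
c19: I7 finished on ADD · issue I8 (SHIFT)
c20: I7→R1 · I8 read-ops
c21: I8 finished on SHIFT
c22: I8→R7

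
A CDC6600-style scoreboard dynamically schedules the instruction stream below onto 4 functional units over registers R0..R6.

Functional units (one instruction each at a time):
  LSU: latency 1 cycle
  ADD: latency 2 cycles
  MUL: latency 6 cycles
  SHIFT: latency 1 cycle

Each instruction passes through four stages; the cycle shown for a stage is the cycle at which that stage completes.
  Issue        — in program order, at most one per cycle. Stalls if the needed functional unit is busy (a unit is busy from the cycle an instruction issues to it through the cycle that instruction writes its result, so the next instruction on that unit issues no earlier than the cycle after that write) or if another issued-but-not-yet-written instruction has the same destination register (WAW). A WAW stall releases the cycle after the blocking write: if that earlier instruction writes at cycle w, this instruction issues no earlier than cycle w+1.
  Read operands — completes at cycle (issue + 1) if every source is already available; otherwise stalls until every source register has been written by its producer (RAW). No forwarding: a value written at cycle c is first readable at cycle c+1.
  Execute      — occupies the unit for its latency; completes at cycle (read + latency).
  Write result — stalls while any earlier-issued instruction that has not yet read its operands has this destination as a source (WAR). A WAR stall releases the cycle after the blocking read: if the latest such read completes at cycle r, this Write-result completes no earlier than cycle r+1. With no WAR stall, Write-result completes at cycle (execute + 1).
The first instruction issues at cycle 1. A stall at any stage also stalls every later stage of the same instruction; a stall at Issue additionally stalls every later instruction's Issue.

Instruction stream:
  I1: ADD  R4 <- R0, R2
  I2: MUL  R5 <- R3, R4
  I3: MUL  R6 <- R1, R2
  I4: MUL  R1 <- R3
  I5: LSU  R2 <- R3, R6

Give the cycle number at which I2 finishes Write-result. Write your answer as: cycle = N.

I1  is:1  ro:2  ex:4  wr:5
I2  is:2  ro:6  ex:12  wr:13  — RAW R4: wait I1 write@5
I3  is:14  ro:15  ex:21  wr:22  — struct: MUL busy until I2 writes@13
I4  is:23  ro:24  ex:30  wr:31  — struct: MUL busy until I3 writes@22
I5  is:24  ro:25  ex:26  wr:27

cycle = 13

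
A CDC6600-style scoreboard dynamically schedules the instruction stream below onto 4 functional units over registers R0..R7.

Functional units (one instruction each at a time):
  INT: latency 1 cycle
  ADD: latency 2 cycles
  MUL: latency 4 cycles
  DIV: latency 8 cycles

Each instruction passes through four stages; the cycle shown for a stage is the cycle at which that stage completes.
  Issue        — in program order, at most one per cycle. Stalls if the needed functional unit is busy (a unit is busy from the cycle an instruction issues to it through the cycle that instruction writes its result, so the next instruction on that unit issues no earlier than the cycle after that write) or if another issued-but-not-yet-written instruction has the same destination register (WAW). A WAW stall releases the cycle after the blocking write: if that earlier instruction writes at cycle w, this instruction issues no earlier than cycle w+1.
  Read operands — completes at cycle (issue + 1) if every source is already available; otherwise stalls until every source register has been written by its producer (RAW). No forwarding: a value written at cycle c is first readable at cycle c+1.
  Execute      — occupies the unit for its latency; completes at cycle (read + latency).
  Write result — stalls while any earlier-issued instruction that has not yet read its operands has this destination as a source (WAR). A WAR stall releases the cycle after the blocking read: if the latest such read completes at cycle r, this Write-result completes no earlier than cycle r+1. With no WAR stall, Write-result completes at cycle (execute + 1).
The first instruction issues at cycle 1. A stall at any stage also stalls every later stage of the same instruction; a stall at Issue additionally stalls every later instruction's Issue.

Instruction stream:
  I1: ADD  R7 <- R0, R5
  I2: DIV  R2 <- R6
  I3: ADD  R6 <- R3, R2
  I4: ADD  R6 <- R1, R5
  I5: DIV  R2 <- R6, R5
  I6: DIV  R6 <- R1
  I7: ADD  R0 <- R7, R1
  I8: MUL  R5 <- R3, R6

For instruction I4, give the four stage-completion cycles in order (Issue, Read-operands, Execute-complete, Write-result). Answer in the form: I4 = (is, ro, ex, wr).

c1: I1→ADD
c2: I1 RO; I2→DIV
c3: I2 RO
c4: I1 EX
c5: I1 WR R7
c6: I3→ADD
c11: I2 EX
c12: I2 WR R2
c13: I3 RO
c15: I3 EX
c16: I3 WR R6
c17: I4→ADD
c18: I4 RO; I5→DIV
c20: I4 EX
c21: I4 WR R6
c22: I5 RO
c30: I5 EX
c31: I5 WR R2
c32: I6→DIV
c33: I6 RO; I7→ADD
c34: I7 RO; I8→MUL
c36: I7 EX
c37: I7 WR R0
c41: I6 EX
c42: I6 WR R6
c43: I8 RO
c47: I8 EX
c48: I8 WR R5

I4 = (17, 18, 20, 21)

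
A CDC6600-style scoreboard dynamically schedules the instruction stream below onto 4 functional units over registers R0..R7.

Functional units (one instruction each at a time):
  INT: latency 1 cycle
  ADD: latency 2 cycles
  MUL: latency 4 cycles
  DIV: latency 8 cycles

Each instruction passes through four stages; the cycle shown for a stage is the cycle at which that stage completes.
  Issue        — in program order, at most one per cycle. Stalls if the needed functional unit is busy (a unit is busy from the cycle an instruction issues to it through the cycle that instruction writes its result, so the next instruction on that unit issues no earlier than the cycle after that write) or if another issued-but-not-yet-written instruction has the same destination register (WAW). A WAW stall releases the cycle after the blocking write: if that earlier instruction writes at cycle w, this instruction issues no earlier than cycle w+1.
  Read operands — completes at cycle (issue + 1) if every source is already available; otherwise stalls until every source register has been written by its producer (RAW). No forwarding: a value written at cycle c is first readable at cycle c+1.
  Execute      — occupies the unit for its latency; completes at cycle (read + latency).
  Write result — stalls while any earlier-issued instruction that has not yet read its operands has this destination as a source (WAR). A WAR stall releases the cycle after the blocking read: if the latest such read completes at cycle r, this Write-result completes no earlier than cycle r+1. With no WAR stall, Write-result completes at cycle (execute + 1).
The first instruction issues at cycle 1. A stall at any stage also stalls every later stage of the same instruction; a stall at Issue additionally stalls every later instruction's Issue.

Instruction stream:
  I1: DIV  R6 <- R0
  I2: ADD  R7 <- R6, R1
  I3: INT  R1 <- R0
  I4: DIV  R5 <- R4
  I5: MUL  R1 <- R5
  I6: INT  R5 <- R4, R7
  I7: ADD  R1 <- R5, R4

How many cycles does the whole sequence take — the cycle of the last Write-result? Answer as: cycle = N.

1) issue 1, read 2, done 10, write 11
2) issue 2, read 12, done 14, write 15  <RAW R6: wait I1 write@11>
3) issue 3, read 4, done 5, write 13  <WAR R1: wait I2 read@12>
4) issue 12, read 13, done 21, write 22  <struct: DIV busy until I1 writes@11>
5) issue 14, read 23, done 27, write 28  <WAW R1: wait I3 write@13 / RAW R5: wait I4 write@22>
6) issue 23, read 24, done 25, write 26  <WAW R5: wait I4 write@22>
7) issue 29, read 30, done 32, write 33  <WAW R1: wait I5 write@28>

cycle = 33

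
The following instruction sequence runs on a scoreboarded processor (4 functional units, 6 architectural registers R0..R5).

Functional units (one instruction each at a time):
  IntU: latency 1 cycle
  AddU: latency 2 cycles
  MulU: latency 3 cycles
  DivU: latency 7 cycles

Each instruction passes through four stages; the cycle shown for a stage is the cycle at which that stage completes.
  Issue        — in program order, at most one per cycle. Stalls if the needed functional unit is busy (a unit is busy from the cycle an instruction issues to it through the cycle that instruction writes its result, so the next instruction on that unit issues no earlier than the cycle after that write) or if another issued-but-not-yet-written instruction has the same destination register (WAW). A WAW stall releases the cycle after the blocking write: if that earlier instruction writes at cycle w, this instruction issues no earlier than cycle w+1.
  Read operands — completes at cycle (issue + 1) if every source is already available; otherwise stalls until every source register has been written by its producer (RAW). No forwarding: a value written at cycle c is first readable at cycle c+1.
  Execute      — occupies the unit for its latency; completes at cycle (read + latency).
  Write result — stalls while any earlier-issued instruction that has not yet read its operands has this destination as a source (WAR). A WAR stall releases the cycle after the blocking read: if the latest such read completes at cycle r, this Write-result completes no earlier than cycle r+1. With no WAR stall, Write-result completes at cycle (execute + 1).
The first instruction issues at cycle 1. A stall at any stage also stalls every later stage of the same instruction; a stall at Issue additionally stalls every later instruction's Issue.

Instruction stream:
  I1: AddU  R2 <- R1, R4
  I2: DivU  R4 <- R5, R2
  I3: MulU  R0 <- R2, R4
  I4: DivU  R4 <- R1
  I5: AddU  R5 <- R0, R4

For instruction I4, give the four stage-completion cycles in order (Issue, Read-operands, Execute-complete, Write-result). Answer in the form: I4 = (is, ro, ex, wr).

I4 = (15, 16, 23, 24)

[1] I1 dispatched to AddU
[2] I1 operands ready; I2 dispatched to DivU
[3] I3 dispatched to MulU
[4] I1 complete
[5] R2←I1
[6] I2 operands ready
[13] I2 complete
[14] R4←I2
[15] I3 operands ready; I4 dispatched to DivU
[16] I4 operands ready; I5 dispatched to AddU
[18] I3 complete
[19] R0←I3
[23] I4 complete
[24] R4←I4
[25] I5 operands ready
[27] I5 complete
[28] R5←I5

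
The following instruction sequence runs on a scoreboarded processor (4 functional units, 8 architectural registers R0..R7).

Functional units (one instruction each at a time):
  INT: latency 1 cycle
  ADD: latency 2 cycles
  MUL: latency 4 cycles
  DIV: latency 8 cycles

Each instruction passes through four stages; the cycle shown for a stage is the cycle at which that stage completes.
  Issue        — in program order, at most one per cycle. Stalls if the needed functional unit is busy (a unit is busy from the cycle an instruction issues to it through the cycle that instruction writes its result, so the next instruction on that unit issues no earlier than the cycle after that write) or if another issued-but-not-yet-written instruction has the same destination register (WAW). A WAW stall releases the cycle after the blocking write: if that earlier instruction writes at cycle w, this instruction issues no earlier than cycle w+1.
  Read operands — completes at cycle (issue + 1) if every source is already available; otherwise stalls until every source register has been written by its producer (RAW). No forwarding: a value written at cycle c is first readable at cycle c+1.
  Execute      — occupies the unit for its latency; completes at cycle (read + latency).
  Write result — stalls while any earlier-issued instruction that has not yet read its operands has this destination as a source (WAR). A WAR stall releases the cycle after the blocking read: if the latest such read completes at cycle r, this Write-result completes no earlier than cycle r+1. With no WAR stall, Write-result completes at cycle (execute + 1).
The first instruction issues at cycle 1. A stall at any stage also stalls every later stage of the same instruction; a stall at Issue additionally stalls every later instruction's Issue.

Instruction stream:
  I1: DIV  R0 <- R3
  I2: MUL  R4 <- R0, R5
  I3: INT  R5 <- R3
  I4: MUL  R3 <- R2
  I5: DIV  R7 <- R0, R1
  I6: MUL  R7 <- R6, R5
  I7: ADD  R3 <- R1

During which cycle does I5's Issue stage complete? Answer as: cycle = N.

c1: I1 dispatched to DIV
c2: I1 operands ready; I2 dispatched to MUL
c3: I3 dispatched to INT
c4: I3 operands ready
c5: I3 complete
c10: I1 complete
c11: R0←I1
c12: I2 operands ready
c13: R5←I3
c16: I2 complete
c17: R4←I2
c18: I4 dispatched to MUL
c19: I4 operands ready; I5 dispatched to DIV
c20: I5 operands ready
c23: I4 complete
c24: R3←I4
c28: I5 complete
c29: R7←I5
c30: I6 dispatched to MUL
c31: I6 operands ready; I7 dispatched to ADD
c32: I7 operands ready
c34: I7 complete
c35: I6 complete; R3←I7
c36: R7←I6

cycle = 19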